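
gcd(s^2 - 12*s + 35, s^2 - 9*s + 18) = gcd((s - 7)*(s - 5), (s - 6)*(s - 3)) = 1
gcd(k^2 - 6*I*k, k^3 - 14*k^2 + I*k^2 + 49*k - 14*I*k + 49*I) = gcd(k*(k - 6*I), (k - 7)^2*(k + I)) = 1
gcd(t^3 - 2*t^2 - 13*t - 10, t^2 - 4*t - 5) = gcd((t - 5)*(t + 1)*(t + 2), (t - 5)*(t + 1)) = t^2 - 4*t - 5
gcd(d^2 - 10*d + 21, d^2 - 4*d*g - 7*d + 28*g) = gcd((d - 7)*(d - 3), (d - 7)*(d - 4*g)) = d - 7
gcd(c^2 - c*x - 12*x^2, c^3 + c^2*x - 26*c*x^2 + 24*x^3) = -c + 4*x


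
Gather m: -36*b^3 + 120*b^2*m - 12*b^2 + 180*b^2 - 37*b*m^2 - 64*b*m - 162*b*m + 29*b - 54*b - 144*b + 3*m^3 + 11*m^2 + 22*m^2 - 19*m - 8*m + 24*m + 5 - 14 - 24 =-36*b^3 + 168*b^2 - 169*b + 3*m^3 + m^2*(33 - 37*b) + m*(120*b^2 - 226*b - 3) - 33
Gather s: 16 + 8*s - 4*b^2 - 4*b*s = -4*b^2 + s*(8 - 4*b) + 16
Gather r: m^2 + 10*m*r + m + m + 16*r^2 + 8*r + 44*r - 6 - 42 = m^2 + 2*m + 16*r^2 + r*(10*m + 52) - 48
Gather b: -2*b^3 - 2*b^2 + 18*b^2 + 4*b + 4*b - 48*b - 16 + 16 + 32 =-2*b^3 + 16*b^2 - 40*b + 32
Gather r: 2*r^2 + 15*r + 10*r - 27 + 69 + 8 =2*r^2 + 25*r + 50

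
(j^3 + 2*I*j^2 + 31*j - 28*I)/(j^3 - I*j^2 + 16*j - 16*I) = (j + 7*I)/(j + 4*I)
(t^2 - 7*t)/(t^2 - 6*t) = (t - 7)/(t - 6)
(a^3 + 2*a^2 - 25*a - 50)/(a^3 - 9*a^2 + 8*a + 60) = (a + 5)/(a - 6)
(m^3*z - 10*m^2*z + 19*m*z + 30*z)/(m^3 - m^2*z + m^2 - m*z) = z*(-m^2 + 11*m - 30)/(m*(-m + z))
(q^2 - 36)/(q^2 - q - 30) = (q + 6)/(q + 5)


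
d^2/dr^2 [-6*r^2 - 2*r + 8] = -12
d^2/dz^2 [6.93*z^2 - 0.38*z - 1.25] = 13.8600000000000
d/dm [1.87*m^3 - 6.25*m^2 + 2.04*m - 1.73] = 5.61*m^2 - 12.5*m + 2.04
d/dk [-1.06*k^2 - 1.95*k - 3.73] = -2.12*k - 1.95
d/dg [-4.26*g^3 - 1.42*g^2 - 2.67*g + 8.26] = -12.78*g^2 - 2.84*g - 2.67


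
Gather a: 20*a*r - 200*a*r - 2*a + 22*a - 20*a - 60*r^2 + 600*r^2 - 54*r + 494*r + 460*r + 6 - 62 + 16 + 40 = -180*a*r + 540*r^2 + 900*r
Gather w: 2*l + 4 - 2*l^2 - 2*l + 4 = 8 - 2*l^2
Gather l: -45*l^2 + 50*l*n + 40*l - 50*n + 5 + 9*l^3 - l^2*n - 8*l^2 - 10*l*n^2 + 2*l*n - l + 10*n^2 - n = 9*l^3 + l^2*(-n - 53) + l*(-10*n^2 + 52*n + 39) + 10*n^2 - 51*n + 5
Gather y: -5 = -5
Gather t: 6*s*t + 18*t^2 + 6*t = 18*t^2 + t*(6*s + 6)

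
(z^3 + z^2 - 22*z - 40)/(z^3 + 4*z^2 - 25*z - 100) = (z + 2)/(z + 5)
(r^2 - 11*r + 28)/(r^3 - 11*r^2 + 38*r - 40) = (r - 7)/(r^2 - 7*r + 10)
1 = 1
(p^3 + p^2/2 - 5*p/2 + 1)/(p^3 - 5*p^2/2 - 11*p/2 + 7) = (2*p - 1)/(2*p - 7)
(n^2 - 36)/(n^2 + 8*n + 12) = (n - 6)/(n + 2)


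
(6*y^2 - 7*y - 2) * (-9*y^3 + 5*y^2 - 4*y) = -54*y^5 + 93*y^4 - 41*y^3 + 18*y^2 + 8*y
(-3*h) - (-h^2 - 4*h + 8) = h^2 + h - 8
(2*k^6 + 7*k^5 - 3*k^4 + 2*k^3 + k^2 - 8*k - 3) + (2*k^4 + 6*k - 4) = 2*k^6 + 7*k^5 - k^4 + 2*k^3 + k^2 - 2*k - 7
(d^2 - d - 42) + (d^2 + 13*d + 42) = 2*d^2 + 12*d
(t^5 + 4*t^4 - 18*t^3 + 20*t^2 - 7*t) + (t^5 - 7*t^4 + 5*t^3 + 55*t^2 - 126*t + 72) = 2*t^5 - 3*t^4 - 13*t^3 + 75*t^2 - 133*t + 72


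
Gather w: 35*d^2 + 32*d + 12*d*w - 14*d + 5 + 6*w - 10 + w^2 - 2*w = 35*d^2 + 18*d + w^2 + w*(12*d + 4) - 5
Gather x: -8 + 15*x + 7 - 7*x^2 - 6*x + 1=-7*x^2 + 9*x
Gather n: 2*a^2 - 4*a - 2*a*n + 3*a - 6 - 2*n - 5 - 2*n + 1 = 2*a^2 - a + n*(-2*a - 4) - 10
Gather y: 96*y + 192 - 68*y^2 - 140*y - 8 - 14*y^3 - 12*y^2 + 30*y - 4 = -14*y^3 - 80*y^2 - 14*y + 180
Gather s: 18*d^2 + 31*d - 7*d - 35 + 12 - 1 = 18*d^2 + 24*d - 24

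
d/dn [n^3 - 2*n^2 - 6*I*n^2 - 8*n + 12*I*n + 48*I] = 3*n^2 - 4*n - 12*I*n - 8 + 12*I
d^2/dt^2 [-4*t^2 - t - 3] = -8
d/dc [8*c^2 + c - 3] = 16*c + 1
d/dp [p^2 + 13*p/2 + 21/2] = 2*p + 13/2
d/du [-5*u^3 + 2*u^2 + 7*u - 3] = -15*u^2 + 4*u + 7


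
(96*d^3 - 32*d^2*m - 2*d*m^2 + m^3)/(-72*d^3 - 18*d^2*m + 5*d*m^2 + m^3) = (-4*d + m)/(3*d + m)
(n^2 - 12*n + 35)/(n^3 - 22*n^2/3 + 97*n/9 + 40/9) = 9*(n - 7)/(9*n^2 - 21*n - 8)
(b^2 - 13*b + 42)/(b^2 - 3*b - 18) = (b - 7)/(b + 3)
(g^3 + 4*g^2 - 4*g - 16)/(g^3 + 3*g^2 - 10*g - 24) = (g - 2)/(g - 3)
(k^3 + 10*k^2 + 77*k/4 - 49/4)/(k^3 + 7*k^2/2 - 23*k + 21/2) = (k + 7/2)/(k - 3)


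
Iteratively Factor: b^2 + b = (b)*(b + 1)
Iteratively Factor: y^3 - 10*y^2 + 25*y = (y - 5)*(y^2 - 5*y) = y*(y - 5)*(y - 5)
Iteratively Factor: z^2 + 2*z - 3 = (z + 3)*(z - 1)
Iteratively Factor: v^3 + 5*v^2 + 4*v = (v)*(v^2 + 5*v + 4) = v*(v + 4)*(v + 1)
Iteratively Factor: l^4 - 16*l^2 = (l)*(l^3 - 16*l) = l^2*(l^2 - 16) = l^2*(l - 4)*(l + 4)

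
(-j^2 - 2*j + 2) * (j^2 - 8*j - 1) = -j^4 + 6*j^3 + 19*j^2 - 14*j - 2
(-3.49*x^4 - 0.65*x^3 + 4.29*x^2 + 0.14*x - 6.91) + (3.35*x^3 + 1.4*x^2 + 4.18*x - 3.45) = -3.49*x^4 + 2.7*x^3 + 5.69*x^2 + 4.32*x - 10.36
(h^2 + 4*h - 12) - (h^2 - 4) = 4*h - 8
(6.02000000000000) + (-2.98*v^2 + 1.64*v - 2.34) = -2.98*v^2 + 1.64*v + 3.68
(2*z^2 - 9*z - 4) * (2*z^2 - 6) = 4*z^4 - 18*z^3 - 20*z^2 + 54*z + 24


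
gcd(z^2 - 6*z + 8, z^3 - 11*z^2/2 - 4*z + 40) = z - 4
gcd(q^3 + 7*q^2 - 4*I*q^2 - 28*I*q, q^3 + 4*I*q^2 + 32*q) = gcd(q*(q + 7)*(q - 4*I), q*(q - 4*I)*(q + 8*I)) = q^2 - 4*I*q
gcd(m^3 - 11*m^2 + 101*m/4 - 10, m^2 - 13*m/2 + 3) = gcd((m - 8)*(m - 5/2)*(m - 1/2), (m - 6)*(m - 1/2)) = m - 1/2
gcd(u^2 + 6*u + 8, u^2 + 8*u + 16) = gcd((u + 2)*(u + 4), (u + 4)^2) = u + 4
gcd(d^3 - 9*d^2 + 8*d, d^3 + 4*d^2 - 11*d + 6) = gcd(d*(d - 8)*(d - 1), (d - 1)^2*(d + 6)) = d - 1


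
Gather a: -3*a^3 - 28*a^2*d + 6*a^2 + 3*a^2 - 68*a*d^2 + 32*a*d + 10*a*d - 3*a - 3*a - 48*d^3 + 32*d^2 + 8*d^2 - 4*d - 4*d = -3*a^3 + a^2*(9 - 28*d) + a*(-68*d^2 + 42*d - 6) - 48*d^3 + 40*d^2 - 8*d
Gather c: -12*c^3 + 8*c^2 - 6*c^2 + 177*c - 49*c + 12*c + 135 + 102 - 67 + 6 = -12*c^3 + 2*c^2 + 140*c + 176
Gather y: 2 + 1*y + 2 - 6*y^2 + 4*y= -6*y^2 + 5*y + 4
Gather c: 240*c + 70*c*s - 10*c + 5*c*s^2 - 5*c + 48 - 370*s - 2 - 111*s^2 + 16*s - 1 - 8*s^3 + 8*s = c*(5*s^2 + 70*s + 225) - 8*s^3 - 111*s^2 - 346*s + 45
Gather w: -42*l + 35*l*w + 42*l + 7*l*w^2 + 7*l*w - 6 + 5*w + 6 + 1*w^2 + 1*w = w^2*(7*l + 1) + w*(42*l + 6)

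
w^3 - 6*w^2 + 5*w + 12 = (w - 4)*(w - 3)*(w + 1)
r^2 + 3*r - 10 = (r - 2)*(r + 5)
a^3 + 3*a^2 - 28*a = a*(a - 4)*(a + 7)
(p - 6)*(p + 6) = p^2 - 36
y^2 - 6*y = y*(y - 6)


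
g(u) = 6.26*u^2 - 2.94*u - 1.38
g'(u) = 12.52*u - 2.94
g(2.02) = 18.22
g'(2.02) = 22.35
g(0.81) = 0.35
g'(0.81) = 7.20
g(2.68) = 35.70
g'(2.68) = 30.61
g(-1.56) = 18.44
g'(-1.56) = -22.47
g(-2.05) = 30.95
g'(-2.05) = -28.61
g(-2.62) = 49.29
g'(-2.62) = -35.74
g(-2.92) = 60.58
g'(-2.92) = -39.50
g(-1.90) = 26.80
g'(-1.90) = -26.73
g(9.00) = 479.22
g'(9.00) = 109.74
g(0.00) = -1.38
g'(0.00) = -2.94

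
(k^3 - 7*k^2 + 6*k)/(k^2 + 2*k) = (k^2 - 7*k + 6)/(k + 2)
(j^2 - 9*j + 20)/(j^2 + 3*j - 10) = (j^2 - 9*j + 20)/(j^2 + 3*j - 10)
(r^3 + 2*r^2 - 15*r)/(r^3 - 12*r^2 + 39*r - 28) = r*(r^2 + 2*r - 15)/(r^3 - 12*r^2 + 39*r - 28)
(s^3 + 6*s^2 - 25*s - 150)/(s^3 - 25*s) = (s + 6)/s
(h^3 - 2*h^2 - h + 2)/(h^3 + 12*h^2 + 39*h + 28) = (h^2 - 3*h + 2)/(h^2 + 11*h + 28)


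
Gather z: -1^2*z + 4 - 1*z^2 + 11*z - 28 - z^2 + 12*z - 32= -2*z^2 + 22*z - 56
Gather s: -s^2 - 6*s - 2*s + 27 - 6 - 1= -s^2 - 8*s + 20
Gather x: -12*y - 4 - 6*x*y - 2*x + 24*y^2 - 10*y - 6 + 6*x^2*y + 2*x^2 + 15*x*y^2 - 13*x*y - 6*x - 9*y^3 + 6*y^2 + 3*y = x^2*(6*y + 2) + x*(15*y^2 - 19*y - 8) - 9*y^3 + 30*y^2 - 19*y - 10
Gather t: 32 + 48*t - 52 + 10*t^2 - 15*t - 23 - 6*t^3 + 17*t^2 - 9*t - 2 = -6*t^3 + 27*t^2 + 24*t - 45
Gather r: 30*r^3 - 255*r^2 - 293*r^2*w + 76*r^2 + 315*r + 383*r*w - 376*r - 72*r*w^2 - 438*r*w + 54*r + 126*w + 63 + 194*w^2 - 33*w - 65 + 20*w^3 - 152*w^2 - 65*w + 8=30*r^3 + r^2*(-293*w - 179) + r*(-72*w^2 - 55*w - 7) + 20*w^3 + 42*w^2 + 28*w + 6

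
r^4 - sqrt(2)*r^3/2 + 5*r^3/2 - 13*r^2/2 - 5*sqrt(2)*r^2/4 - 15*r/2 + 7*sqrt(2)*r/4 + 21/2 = (r - 1)*(r + 7/2)*(r - 3*sqrt(2)/2)*(r + sqrt(2))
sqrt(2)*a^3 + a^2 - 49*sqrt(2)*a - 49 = (a - 7)*(a + 7)*(sqrt(2)*a + 1)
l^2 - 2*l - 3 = (l - 3)*(l + 1)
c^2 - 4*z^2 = (c - 2*z)*(c + 2*z)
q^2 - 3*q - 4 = (q - 4)*(q + 1)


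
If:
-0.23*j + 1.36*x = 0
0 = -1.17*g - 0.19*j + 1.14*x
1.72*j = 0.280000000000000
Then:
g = 0.00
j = 0.16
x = 0.03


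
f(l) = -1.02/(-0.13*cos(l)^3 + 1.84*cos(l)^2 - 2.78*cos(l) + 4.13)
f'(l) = -1.02*(-0.39*sin(l)*cos(l)^2 + 3.68*sin(l)*cos(l) - 2.78*sin(l))/(-0.13*cos(l)^3 + 1.84*cos(l)^2 - 2.78*cos(l) + 4.13)^2 = (0.3978*cos(l)^2 - 3.7536*cos(l) + 2.8356)*sin(l)/(0.13*cos(l)^3 - 1.84*cos(l)^2 + 2.78*cos(l) - 4.13)^2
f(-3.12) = -0.11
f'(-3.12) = -0.00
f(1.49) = -0.26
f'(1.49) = 0.16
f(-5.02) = -0.30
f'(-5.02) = 0.14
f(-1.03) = -0.32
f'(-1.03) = -0.09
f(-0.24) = -0.33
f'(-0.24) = 0.01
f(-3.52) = -0.12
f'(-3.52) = 0.03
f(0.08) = -0.33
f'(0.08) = -0.00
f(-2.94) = -0.12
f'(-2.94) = -0.02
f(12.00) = -0.34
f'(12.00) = 0.00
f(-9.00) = -0.12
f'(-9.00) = -0.04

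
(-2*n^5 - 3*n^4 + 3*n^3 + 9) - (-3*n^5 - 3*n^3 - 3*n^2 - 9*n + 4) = n^5 - 3*n^4 + 6*n^3 + 3*n^2 + 9*n + 5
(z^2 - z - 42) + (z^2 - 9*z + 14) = 2*z^2 - 10*z - 28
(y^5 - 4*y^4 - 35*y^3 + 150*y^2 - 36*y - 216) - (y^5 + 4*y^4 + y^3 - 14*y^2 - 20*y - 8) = -8*y^4 - 36*y^3 + 164*y^2 - 16*y - 208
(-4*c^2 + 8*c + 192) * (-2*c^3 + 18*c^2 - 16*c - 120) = 8*c^5 - 88*c^4 - 176*c^3 + 3808*c^2 - 4032*c - 23040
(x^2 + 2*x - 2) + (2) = x^2 + 2*x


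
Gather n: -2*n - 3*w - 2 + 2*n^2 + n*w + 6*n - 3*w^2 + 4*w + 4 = 2*n^2 + n*(w + 4) - 3*w^2 + w + 2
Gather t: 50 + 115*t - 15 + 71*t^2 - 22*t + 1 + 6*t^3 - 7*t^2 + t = 6*t^3 + 64*t^2 + 94*t + 36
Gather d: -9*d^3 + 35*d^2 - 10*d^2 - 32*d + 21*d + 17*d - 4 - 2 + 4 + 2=-9*d^3 + 25*d^2 + 6*d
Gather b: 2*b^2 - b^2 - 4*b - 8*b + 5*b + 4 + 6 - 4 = b^2 - 7*b + 6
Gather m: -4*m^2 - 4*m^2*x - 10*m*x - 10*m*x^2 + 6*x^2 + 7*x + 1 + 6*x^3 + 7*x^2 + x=m^2*(-4*x - 4) + m*(-10*x^2 - 10*x) + 6*x^3 + 13*x^2 + 8*x + 1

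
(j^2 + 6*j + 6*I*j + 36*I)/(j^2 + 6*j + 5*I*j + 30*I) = (j + 6*I)/(j + 5*I)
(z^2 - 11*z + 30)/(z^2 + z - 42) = (z - 5)/(z + 7)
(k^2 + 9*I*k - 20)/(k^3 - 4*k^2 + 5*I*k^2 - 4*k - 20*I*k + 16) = (k + 5*I)/(k^2 + k*(-4 + I) - 4*I)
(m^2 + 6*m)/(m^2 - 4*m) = (m + 6)/(m - 4)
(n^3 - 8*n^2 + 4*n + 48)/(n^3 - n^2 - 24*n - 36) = (n - 4)/(n + 3)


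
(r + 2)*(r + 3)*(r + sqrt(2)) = r^3 + sqrt(2)*r^2 + 5*r^2 + 6*r + 5*sqrt(2)*r + 6*sqrt(2)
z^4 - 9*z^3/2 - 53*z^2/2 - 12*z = z*(z - 8)*(z + 1/2)*(z + 3)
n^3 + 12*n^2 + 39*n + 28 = (n + 1)*(n + 4)*(n + 7)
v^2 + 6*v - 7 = (v - 1)*(v + 7)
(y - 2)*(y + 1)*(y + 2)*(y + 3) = y^4 + 4*y^3 - y^2 - 16*y - 12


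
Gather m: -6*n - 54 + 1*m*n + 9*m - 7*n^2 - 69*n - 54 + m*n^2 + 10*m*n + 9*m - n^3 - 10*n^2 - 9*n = m*(n^2 + 11*n + 18) - n^3 - 17*n^2 - 84*n - 108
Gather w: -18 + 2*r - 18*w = 2*r - 18*w - 18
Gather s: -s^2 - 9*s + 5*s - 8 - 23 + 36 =-s^2 - 4*s + 5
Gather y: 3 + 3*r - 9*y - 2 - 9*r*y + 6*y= 3*r + y*(-9*r - 3) + 1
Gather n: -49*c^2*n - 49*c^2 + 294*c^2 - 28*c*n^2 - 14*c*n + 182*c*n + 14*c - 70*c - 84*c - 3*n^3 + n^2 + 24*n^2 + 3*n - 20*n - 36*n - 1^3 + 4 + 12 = 245*c^2 - 140*c - 3*n^3 + n^2*(25 - 28*c) + n*(-49*c^2 + 168*c - 53) + 15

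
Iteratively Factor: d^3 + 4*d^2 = (d)*(d^2 + 4*d) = d*(d + 4)*(d)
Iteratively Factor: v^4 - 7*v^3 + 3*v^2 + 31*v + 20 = (v + 1)*(v^3 - 8*v^2 + 11*v + 20) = (v - 5)*(v + 1)*(v^2 - 3*v - 4) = (v - 5)*(v - 4)*(v + 1)*(v + 1)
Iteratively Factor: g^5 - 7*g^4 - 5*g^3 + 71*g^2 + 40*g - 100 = (g - 1)*(g^4 - 6*g^3 - 11*g^2 + 60*g + 100) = (g - 1)*(g + 2)*(g^3 - 8*g^2 + 5*g + 50) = (g - 5)*(g - 1)*(g + 2)*(g^2 - 3*g - 10) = (g - 5)*(g - 1)*(g + 2)^2*(g - 5)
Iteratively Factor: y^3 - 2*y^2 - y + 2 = (y - 2)*(y^2 - 1) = (y - 2)*(y + 1)*(y - 1)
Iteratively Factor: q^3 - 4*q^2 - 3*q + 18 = (q + 2)*(q^2 - 6*q + 9) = (q - 3)*(q + 2)*(q - 3)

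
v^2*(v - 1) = v^3 - v^2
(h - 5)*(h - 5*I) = h^2 - 5*h - 5*I*h + 25*I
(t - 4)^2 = t^2 - 8*t + 16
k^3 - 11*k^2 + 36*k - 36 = (k - 6)*(k - 3)*(k - 2)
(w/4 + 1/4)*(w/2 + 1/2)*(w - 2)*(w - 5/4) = w^4/8 - 5*w^3/32 - 3*w^2/8 + 7*w/32 + 5/16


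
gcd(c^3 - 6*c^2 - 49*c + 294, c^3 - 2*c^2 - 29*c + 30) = c - 6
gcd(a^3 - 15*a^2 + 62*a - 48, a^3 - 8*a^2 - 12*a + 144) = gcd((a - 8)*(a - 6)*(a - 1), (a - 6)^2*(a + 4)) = a - 6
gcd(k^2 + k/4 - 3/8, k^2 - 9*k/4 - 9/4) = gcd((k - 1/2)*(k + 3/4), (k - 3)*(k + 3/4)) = k + 3/4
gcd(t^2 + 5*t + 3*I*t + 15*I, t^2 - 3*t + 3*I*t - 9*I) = t + 3*I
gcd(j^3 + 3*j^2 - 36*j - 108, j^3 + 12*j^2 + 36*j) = j + 6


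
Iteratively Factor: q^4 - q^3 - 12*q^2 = (q)*(q^3 - q^2 - 12*q) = q*(q - 4)*(q^2 + 3*q) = q^2*(q - 4)*(q + 3)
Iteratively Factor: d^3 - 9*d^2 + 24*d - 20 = (d - 2)*(d^2 - 7*d + 10) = (d - 2)^2*(d - 5)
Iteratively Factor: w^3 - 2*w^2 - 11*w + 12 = (w - 1)*(w^2 - w - 12) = (w - 1)*(w + 3)*(w - 4)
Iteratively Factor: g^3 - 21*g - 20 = (g - 5)*(g^2 + 5*g + 4) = (g - 5)*(g + 4)*(g + 1)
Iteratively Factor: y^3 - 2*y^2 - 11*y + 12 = (y - 1)*(y^2 - y - 12) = (y - 4)*(y - 1)*(y + 3)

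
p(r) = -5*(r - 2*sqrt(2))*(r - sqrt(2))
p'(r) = -10*r + 15*sqrt(2)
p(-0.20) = -24.44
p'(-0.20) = 23.21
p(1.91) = 2.28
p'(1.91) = 2.11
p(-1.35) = -57.75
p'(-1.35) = 34.71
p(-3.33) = -146.08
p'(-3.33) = 54.51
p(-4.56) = -220.70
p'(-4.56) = 66.81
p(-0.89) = -42.84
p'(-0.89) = 30.11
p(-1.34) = -57.40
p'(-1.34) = 34.61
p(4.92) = -36.66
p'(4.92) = -27.99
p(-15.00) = -1463.20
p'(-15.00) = 171.21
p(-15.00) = -1463.20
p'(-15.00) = 171.21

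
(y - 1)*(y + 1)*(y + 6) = y^3 + 6*y^2 - y - 6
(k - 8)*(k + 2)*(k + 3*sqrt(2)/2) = k^3 - 6*k^2 + 3*sqrt(2)*k^2/2 - 16*k - 9*sqrt(2)*k - 24*sqrt(2)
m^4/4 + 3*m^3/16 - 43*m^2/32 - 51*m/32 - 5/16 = (m/4 + 1/4)*(m - 5/2)*(m + 1/4)*(m + 2)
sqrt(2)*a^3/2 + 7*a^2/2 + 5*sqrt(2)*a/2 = a*(a + 5*sqrt(2)/2)*(sqrt(2)*a/2 + 1)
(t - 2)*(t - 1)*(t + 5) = t^3 + 2*t^2 - 13*t + 10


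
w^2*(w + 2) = w^3 + 2*w^2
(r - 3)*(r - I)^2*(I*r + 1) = I*r^4 + 3*r^3 - 3*I*r^3 - 9*r^2 - 3*I*r^2 - r + 9*I*r + 3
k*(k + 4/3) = k^2 + 4*k/3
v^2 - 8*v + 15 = (v - 5)*(v - 3)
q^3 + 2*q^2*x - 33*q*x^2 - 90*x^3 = (q - 6*x)*(q + 3*x)*(q + 5*x)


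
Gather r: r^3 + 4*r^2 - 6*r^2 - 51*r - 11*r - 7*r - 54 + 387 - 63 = r^3 - 2*r^2 - 69*r + 270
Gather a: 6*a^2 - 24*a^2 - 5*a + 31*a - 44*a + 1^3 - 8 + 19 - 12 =-18*a^2 - 18*a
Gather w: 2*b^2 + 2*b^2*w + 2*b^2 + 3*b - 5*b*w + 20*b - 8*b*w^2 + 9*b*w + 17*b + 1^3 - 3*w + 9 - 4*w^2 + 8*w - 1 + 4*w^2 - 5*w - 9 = 4*b^2 - 8*b*w^2 + 40*b + w*(2*b^2 + 4*b)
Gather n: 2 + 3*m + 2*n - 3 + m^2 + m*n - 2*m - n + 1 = m^2 + m + n*(m + 1)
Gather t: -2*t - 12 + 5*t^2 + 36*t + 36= 5*t^2 + 34*t + 24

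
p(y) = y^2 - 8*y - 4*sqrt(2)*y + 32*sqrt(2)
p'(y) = 2*y - 8 - 4*sqrt(2)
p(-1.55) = 68.83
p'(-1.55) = -16.76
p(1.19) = 30.42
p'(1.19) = -11.28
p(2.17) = 20.33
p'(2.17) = -9.32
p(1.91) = 22.82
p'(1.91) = -9.84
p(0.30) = 41.25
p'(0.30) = -13.06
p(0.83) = 34.61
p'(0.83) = -12.00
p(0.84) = 34.49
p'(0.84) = -11.98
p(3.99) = 6.68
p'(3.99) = -5.68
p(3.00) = 13.28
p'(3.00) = -7.66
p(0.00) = 45.25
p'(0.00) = -13.66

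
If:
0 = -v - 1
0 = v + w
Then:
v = -1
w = 1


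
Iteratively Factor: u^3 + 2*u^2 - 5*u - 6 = (u - 2)*(u^2 + 4*u + 3) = (u - 2)*(u + 1)*(u + 3)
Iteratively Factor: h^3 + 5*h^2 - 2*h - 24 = (h + 4)*(h^2 + h - 6) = (h - 2)*(h + 4)*(h + 3)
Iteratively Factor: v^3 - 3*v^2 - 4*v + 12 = (v - 2)*(v^2 - v - 6) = (v - 3)*(v - 2)*(v + 2)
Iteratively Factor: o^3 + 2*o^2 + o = (o + 1)*(o^2 + o) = o*(o + 1)*(o + 1)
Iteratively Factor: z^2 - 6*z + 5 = (z - 5)*(z - 1)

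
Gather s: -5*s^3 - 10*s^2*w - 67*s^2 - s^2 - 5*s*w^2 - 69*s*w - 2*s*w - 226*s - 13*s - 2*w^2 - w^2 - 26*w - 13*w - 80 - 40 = -5*s^3 + s^2*(-10*w - 68) + s*(-5*w^2 - 71*w - 239) - 3*w^2 - 39*w - 120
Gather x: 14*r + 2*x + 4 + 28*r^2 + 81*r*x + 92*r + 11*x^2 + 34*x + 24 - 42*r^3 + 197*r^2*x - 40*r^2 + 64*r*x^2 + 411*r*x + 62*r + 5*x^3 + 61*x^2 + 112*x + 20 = -42*r^3 - 12*r^2 + 168*r + 5*x^3 + x^2*(64*r + 72) + x*(197*r^2 + 492*r + 148) + 48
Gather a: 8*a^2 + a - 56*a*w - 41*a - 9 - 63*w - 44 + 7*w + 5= 8*a^2 + a*(-56*w - 40) - 56*w - 48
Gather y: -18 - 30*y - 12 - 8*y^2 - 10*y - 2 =-8*y^2 - 40*y - 32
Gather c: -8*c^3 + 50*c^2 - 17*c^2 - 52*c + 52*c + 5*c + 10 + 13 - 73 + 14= -8*c^3 + 33*c^2 + 5*c - 36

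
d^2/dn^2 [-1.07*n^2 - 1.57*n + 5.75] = -2.14000000000000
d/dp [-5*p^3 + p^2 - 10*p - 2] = -15*p^2 + 2*p - 10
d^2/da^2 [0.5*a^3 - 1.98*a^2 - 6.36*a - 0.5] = 3.0*a - 3.96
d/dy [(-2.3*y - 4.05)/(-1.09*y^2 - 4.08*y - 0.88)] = (2.507*y^2 + 9.384*y - (2.18*y + 4.08)*(2.3*y + 4.05) + 2.024)/(1.09*y^2 + 4.08*y + 0.88)^2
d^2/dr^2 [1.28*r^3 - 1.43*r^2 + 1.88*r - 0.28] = 7.68*r - 2.86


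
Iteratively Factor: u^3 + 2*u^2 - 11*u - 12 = (u + 1)*(u^2 + u - 12) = (u + 1)*(u + 4)*(u - 3)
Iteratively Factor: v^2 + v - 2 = (v - 1)*(v + 2)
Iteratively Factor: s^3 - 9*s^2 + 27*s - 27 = (s - 3)*(s^2 - 6*s + 9) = (s - 3)^2*(s - 3)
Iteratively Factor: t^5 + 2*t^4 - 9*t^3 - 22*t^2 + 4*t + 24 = (t - 3)*(t^4 + 5*t^3 + 6*t^2 - 4*t - 8) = (t - 3)*(t - 1)*(t^3 + 6*t^2 + 12*t + 8) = (t - 3)*(t - 1)*(t + 2)*(t^2 + 4*t + 4) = (t - 3)*(t - 1)*(t + 2)^2*(t + 2)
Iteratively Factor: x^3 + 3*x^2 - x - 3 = (x - 1)*(x^2 + 4*x + 3) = (x - 1)*(x + 3)*(x + 1)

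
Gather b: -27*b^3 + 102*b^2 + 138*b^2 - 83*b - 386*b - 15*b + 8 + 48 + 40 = -27*b^3 + 240*b^2 - 484*b + 96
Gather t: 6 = 6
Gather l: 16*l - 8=16*l - 8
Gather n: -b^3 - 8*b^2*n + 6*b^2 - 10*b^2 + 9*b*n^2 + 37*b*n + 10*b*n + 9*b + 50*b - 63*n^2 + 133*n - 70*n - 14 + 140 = -b^3 - 4*b^2 + 59*b + n^2*(9*b - 63) + n*(-8*b^2 + 47*b + 63) + 126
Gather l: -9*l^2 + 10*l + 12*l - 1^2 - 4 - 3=-9*l^2 + 22*l - 8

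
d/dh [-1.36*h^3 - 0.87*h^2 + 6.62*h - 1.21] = -4.08*h^2 - 1.74*h + 6.62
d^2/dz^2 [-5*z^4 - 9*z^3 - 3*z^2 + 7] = -60*z^2 - 54*z - 6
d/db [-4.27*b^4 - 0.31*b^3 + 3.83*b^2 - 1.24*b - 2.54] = -17.08*b^3 - 0.93*b^2 + 7.66*b - 1.24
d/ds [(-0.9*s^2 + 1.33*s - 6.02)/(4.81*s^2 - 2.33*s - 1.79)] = (-4.3003*s^2 + 61.1344*s - 16.4073)/(23.1361*s^4 - 22.4146*s^3 - 11.7909*s^2 + 8.3414*s + 3.2041)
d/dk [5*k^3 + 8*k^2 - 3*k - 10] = 15*k^2 + 16*k - 3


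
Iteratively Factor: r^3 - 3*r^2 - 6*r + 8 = (r + 2)*(r^2 - 5*r + 4) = (r - 1)*(r + 2)*(r - 4)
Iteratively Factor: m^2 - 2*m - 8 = (m - 4)*(m + 2)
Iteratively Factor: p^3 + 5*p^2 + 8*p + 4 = (p + 1)*(p^2 + 4*p + 4) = (p + 1)*(p + 2)*(p + 2)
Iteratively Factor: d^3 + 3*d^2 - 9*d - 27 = (d + 3)*(d^2 - 9) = (d - 3)*(d + 3)*(d + 3)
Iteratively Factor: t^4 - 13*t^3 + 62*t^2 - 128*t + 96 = (t - 3)*(t^3 - 10*t^2 + 32*t - 32) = (t - 4)*(t - 3)*(t^2 - 6*t + 8) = (t - 4)^2*(t - 3)*(t - 2)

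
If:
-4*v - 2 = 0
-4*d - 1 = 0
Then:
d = -1/4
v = -1/2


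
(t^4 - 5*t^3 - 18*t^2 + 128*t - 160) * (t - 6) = t^5 - 11*t^4 + 12*t^3 + 236*t^2 - 928*t + 960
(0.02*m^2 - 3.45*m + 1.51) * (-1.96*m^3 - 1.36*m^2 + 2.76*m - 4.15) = -0.0392*m^5 + 6.7348*m^4 + 1.7876*m^3 - 11.6586*m^2 + 18.4851*m - 6.2665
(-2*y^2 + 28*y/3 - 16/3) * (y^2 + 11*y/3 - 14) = -2*y^4 + 2*y^3 + 512*y^2/9 - 1352*y/9 + 224/3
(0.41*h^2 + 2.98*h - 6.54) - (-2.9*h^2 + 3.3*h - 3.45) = 3.31*h^2 - 0.32*h - 3.09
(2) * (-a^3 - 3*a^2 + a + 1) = -2*a^3 - 6*a^2 + 2*a + 2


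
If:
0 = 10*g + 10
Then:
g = -1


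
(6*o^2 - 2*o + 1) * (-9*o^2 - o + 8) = -54*o^4 + 12*o^3 + 41*o^2 - 17*o + 8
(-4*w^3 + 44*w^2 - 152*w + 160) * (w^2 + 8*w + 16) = -4*w^5 + 12*w^4 + 136*w^3 - 352*w^2 - 1152*w + 2560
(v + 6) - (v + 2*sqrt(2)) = 6 - 2*sqrt(2)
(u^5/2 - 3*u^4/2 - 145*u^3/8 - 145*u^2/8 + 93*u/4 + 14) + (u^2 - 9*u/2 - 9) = u^5/2 - 3*u^4/2 - 145*u^3/8 - 137*u^2/8 + 75*u/4 + 5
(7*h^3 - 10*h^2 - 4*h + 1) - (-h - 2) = 7*h^3 - 10*h^2 - 3*h + 3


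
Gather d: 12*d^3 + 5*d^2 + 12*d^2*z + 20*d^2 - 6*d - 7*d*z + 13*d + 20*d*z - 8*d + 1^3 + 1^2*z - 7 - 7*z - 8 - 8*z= 12*d^3 + d^2*(12*z + 25) + d*(13*z - 1) - 14*z - 14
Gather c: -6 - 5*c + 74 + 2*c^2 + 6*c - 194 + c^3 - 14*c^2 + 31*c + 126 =c^3 - 12*c^2 + 32*c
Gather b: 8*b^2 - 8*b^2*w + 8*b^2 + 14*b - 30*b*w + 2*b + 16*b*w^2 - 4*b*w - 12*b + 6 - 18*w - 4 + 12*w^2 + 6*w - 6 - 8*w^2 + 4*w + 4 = b^2*(16 - 8*w) + b*(16*w^2 - 34*w + 4) + 4*w^2 - 8*w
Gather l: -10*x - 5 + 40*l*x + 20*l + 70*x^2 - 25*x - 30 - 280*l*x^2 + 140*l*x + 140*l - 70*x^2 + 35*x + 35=l*(-280*x^2 + 180*x + 160)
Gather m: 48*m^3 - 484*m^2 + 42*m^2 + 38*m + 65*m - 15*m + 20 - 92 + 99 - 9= 48*m^3 - 442*m^2 + 88*m + 18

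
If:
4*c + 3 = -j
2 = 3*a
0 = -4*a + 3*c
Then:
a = 2/3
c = 8/9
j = -59/9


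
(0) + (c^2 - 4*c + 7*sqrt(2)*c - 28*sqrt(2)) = c^2 - 4*c + 7*sqrt(2)*c - 28*sqrt(2)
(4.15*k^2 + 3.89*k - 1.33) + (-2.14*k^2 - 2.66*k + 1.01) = 2.01*k^2 + 1.23*k - 0.32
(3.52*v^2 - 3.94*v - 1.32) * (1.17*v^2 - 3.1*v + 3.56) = 4.1184*v^4 - 15.5218*v^3 + 23.2008*v^2 - 9.9344*v - 4.6992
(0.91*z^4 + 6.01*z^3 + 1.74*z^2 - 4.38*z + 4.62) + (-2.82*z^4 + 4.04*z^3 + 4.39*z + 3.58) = -1.91*z^4 + 10.05*z^3 + 1.74*z^2 + 0.00999999999999979*z + 8.2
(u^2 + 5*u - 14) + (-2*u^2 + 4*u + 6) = -u^2 + 9*u - 8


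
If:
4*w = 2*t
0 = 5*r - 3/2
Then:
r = 3/10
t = 2*w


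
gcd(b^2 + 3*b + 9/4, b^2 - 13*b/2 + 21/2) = 1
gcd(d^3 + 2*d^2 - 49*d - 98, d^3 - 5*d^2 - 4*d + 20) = d + 2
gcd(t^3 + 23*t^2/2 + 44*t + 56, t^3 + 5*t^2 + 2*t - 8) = t + 4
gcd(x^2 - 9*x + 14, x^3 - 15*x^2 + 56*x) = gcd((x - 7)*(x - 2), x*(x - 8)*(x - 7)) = x - 7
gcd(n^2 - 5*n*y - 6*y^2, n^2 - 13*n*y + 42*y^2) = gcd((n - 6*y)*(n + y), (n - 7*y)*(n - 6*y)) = -n + 6*y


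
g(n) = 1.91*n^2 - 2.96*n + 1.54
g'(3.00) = 8.50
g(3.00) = 9.85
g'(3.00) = 8.50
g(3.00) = 9.85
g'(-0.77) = -5.90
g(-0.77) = 4.95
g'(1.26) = 1.85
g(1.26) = 0.84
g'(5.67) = 18.70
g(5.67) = 46.16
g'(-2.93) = -14.15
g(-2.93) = 26.61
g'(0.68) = -0.36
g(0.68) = 0.41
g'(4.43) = 13.96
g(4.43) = 25.91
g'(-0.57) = -5.14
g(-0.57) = 3.85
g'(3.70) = 11.17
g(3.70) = 16.74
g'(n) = 3.82*n - 2.96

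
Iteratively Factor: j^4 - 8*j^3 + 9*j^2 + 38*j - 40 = (j + 2)*(j^3 - 10*j^2 + 29*j - 20) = (j - 1)*(j + 2)*(j^2 - 9*j + 20) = (j - 4)*(j - 1)*(j + 2)*(j - 5)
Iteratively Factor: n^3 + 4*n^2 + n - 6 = (n - 1)*(n^2 + 5*n + 6) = (n - 1)*(n + 3)*(n + 2)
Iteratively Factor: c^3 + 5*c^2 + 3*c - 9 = (c - 1)*(c^2 + 6*c + 9) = (c - 1)*(c + 3)*(c + 3)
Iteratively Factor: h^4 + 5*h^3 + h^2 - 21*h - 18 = (h - 2)*(h^3 + 7*h^2 + 15*h + 9) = (h - 2)*(h + 3)*(h^2 + 4*h + 3) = (h - 2)*(h + 1)*(h + 3)*(h + 3)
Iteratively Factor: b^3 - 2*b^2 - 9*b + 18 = (b + 3)*(b^2 - 5*b + 6) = (b - 2)*(b + 3)*(b - 3)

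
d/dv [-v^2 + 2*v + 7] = 2 - 2*v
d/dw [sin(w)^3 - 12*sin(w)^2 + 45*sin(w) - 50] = 3*(sin(w)^2 - 8*sin(w) + 15)*cos(w)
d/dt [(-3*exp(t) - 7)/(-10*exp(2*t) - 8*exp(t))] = (-15*exp(2*t) - 70*exp(t) - 28)*exp(-t)/(2*(25*exp(2*t) + 40*exp(t) + 16))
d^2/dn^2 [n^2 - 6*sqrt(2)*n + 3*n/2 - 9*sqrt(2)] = 2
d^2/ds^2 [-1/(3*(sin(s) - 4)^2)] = 2*(4*sin(s) - cos(2*s) - 2)/(3*(sin(s) - 4)^4)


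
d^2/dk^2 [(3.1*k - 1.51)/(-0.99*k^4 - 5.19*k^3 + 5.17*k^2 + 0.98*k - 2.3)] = (-36.45972*k^7 - 225.25074*k^6 - 173.05515*k^5 + 830.001798*k^4 - 710.207996*k^3 + 598.880022*k^2 - 283.418424*k + 24.836428)/(0.970299*k^12 + 15.260157*k^11 + 64.798866*k^10 - 22.466997*k^9 - 361.843416*k^8 + 437.978223*k^7 + 137.664449*k^6 - 447.304038*k^5 + 115.055346*k^4 + 151.343188*k^3 - 75.42114*k^2 - 15.5526*k + 12.167)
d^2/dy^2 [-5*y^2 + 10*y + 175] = -10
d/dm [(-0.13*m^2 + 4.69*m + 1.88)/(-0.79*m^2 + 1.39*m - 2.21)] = (3.5244*m^2 + 3.545*m - 12.9781)/(0.6241*m^4 - 2.1962*m^3 + 5.4239*m^2 - 6.1438*m + 4.8841)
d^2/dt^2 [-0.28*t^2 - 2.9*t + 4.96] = -0.560000000000000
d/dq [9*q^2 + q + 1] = 18*q + 1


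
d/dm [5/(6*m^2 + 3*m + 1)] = 15*(-4*m - 1)/(6*m^2 + 3*m + 1)^2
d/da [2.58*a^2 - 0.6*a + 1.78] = 5.16*a - 0.6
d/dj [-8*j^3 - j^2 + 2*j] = -24*j^2 - 2*j + 2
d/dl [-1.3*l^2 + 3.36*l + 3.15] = 3.36 - 2.6*l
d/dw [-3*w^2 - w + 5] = -6*w - 1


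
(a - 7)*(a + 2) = a^2 - 5*a - 14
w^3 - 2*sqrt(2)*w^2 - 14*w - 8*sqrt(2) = (w - 4*sqrt(2))*(w + sqrt(2))^2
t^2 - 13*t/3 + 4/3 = (t - 4)*(t - 1/3)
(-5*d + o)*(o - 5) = -5*d*o + 25*d + o^2 - 5*o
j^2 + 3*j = j*(j + 3)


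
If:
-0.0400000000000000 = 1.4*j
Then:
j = -0.03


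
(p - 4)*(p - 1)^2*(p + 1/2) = p^4 - 11*p^3/2 + 6*p^2 + p/2 - 2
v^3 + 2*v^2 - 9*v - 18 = (v - 3)*(v + 2)*(v + 3)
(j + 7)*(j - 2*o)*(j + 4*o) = j^3 + 2*j^2*o + 7*j^2 - 8*j*o^2 + 14*j*o - 56*o^2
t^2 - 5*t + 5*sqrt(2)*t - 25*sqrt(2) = (t - 5)*(t + 5*sqrt(2))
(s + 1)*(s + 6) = s^2 + 7*s + 6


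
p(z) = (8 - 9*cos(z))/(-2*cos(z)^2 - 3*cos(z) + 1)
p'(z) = (8 - 9*cos(z))*(-4*sin(z)*cos(z) - 3*sin(z))/(-2*cos(z)^2 - 3*cos(z) + 1)^2 + 9*sin(z)/(-2*cos(z)^2 - 3*cos(z) + 1)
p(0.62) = -0.24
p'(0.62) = -2.21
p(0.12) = 0.24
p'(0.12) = -0.22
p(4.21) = 6.23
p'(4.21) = -1.02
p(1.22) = -18.37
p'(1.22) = -314.17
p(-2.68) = 7.71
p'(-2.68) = -2.88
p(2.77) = 7.96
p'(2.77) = 2.61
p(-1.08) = -4.38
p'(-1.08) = 31.23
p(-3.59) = 7.75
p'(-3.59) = 2.85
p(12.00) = -0.14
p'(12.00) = 1.79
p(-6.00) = 0.17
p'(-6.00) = -0.59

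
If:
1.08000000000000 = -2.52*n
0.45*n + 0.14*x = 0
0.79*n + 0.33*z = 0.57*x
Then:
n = -0.43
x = 1.38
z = 3.41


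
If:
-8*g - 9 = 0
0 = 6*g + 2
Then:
No Solution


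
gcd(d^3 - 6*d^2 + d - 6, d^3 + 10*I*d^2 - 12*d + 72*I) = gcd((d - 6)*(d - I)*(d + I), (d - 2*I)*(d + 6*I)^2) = 1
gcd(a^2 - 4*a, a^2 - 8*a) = a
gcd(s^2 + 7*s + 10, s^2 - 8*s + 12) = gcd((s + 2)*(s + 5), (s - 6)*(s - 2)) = 1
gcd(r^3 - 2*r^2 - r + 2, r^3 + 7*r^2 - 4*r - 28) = r - 2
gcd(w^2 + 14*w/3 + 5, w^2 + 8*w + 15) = w + 3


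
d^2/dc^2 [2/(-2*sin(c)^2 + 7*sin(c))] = 2*(16*sin(c) - 42 + 25/sin(c) + 84/sin(c)^2 - 98/sin(c)^3)/(2*sin(c) - 7)^3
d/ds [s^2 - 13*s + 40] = 2*s - 13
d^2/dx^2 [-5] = 0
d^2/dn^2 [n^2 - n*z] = 2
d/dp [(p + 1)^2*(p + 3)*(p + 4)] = 4*p^3 + 27*p^2 + 54*p + 31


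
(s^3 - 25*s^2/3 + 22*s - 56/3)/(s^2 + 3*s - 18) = (3*s^3 - 25*s^2 + 66*s - 56)/(3*(s^2 + 3*s - 18))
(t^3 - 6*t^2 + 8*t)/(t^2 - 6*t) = (t^2 - 6*t + 8)/(t - 6)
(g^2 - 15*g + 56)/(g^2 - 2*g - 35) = (g - 8)/(g + 5)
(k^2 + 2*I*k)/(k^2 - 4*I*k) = (k + 2*I)/(k - 4*I)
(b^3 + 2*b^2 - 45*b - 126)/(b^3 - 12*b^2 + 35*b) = (b^2 + 9*b + 18)/(b*(b - 5))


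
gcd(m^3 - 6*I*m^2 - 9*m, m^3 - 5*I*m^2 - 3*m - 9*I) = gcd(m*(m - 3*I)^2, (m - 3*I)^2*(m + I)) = m^2 - 6*I*m - 9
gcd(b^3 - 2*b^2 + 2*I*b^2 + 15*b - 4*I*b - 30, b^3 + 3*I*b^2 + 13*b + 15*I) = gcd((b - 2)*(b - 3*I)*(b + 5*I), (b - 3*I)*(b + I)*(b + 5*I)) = b^2 + 2*I*b + 15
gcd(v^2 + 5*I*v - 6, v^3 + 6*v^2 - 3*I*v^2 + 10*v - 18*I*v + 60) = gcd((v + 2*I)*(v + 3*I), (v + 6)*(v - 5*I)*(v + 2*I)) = v + 2*I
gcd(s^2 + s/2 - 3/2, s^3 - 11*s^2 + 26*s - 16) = s - 1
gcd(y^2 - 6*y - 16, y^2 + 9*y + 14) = y + 2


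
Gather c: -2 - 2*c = -2*c - 2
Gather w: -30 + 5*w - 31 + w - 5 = 6*w - 66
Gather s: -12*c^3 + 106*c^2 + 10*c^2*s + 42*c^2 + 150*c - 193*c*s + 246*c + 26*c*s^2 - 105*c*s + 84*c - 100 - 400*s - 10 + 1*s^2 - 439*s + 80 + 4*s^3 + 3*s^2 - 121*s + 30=-12*c^3 + 148*c^2 + 480*c + 4*s^3 + s^2*(26*c + 4) + s*(10*c^2 - 298*c - 960)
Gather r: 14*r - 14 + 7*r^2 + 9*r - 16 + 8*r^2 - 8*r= 15*r^2 + 15*r - 30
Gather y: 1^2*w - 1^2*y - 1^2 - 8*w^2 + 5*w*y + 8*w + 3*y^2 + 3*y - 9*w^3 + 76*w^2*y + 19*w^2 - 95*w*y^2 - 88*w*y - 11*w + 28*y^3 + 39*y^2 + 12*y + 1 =-9*w^3 + 11*w^2 - 2*w + 28*y^3 + y^2*(42 - 95*w) + y*(76*w^2 - 83*w + 14)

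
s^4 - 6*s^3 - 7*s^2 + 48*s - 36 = (s - 6)*(s - 2)*(s - 1)*(s + 3)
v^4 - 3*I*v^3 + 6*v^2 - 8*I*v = v*(v - 4*I)*(v - I)*(v + 2*I)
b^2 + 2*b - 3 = (b - 1)*(b + 3)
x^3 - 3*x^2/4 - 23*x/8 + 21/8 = (x - 3/2)*(x - 1)*(x + 7/4)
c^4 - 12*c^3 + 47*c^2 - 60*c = c*(c - 5)*(c - 4)*(c - 3)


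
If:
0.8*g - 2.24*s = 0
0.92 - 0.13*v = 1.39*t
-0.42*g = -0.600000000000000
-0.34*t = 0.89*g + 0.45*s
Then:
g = 1.43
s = 0.51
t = -4.41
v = 54.28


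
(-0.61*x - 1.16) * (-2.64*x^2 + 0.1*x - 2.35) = 1.6104*x^3 + 3.0014*x^2 + 1.3175*x + 2.726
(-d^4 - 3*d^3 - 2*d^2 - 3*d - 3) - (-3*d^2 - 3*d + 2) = -d^4 - 3*d^3 + d^2 - 5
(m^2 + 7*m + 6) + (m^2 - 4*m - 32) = 2*m^2 + 3*m - 26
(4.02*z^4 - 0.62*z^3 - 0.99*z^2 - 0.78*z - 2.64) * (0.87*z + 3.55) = 3.4974*z^5 + 13.7316*z^4 - 3.0623*z^3 - 4.1931*z^2 - 5.0658*z - 9.372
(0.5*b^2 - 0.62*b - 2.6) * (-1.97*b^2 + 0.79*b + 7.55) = -0.985*b^4 + 1.6164*b^3 + 8.4072*b^2 - 6.735*b - 19.63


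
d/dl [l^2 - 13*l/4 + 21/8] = 2*l - 13/4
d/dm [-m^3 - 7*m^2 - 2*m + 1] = -3*m^2 - 14*m - 2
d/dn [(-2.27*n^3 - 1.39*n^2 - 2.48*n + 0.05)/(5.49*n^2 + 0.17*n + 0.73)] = (-12.4623*n^4 - 0.771799999999999*n^3 + 8.4076*n^2 - 2.5784*n - 1.8189)/(30.1401*n^4 + 1.8666*n^3 + 8.0443*n^2 + 0.2482*n + 0.5329)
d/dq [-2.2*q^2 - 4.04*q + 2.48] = -4.4*q - 4.04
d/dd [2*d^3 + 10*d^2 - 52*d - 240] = 6*d^2 + 20*d - 52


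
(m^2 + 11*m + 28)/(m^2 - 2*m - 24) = (m + 7)/(m - 6)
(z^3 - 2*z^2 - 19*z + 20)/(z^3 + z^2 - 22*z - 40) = (z - 1)/(z + 2)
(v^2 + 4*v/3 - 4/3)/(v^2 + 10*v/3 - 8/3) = (v + 2)/(v + 4)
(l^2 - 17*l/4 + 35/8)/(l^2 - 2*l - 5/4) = (4*l - 7)/(2*(2*l + 1))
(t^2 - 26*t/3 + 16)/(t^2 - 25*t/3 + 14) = (3*t - 8)/(3*t - 7)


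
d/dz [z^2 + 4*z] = 2*z + 4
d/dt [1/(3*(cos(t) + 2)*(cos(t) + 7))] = (2*cos(t) + 9)*sin(t)/(3*(cos(t) + 2)^2*(cos(t) + 7)^2)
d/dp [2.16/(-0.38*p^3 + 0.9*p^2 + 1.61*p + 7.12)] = (2.4624*p^2 - 3.888*p - 3.4776)/(-0.38*p^3 + 0.9*p^2 + 1.61*p + 7.12)^2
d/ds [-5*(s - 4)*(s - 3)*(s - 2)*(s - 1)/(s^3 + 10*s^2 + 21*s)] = 5*(-s^6 - 20*s^5 + 72*s^4 + 320*s^3 - 1163*s^2 + 480*s + 504)/(s^2*(s^4 + 20*s^3 + 142*s^2 + 420*s + 441))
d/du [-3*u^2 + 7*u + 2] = 7 - 6*u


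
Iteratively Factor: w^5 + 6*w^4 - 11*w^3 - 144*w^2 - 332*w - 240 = (w + 2)*(w^4 + 4*w^3 - 19*w^2 - 106*w - 120) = (w + 2)*(w + 3)*(w^3 + w^2 - 22*w - 40) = (w + 2)*(w + 3)*(w + 4)*(w^2 - 3*w - 10) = (w + 2)^2*(w + 3)*(w + 4)*(w - 5)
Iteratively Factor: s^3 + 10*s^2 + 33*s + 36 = (s + 3)*(s^2 + 7*s + 12) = (s + 3)^2*(s + 4)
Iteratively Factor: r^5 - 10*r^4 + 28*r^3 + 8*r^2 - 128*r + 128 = (r - 4)*(r^4 - 6*r^3 + 4*r^2 + 24*r - 32) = (r - 4)^2*(r^3 - 2*r^2 - 4*r + 8) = (r - 4)^2*(r - 2)*(r^2 - 4) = (r - 4)^2*(r - 2)*(r + 2)*(r - 2)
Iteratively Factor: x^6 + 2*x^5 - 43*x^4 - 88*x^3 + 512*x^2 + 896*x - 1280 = (x + 4)*(x^5 - 2*x^4 - 35*x^3 + 52*x^2 + 304*x - 320) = (x + 4)^2*(x^4 - 6*x^3 - 11*x^2 + 96*x - 80) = (x - 1)*(x + 4)^2*(x^3 - 5*x^2 - 16*x + 80) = (x - 5)*(x - 1)*(x + 4)^2*(x^2 - 16) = (x - 5)*(x - 4)*(x - 1)*(x + 4)^2*(x + 4)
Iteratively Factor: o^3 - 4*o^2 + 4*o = (o - 2)*(o^2 - 2*o) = (o - 2)^2*(o)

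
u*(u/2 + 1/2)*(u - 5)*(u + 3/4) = u^4/2 - 13*u^3/8 - 4*u^2 - 15*u/8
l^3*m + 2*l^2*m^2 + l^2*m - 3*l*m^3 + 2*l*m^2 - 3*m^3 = (l - m)*(l + 3*m)*(l*m + m)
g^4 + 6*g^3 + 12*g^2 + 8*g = g*(g + 2)^3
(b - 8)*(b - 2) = b^2 - 10*b + 16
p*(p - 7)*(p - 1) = p^3 - 8*p^2 + 7*p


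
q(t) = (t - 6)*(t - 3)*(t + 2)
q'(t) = (t - 6)*(t - 3) + (t - 6)*(t + 2) + (t - 3)*(t + 2)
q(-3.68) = -108.63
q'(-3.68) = 92.15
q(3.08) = -1.19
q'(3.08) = -14.66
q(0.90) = 31.06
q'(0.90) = -10.17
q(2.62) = 5.93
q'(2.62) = -16.09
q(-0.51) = 34.05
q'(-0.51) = 7.92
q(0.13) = 35.88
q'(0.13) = -1.77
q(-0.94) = 28.98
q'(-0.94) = 15.81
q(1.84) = 18.53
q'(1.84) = -15.60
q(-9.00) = -1260.00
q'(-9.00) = 369.00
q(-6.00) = -432.00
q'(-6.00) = 192.00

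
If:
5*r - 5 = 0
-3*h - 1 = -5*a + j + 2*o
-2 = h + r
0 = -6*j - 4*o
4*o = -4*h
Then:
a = -4/5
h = -3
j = -2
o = 3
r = 1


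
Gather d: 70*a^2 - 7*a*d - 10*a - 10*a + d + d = 70*a^2 - 20*a + d*(2 - 7*a)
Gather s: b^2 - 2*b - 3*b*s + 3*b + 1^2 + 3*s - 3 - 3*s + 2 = b^2 - 3*b*s + b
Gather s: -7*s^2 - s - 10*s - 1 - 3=-7*s^2 - 11*s - 4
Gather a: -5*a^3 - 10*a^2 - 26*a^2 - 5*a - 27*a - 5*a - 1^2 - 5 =-5*a^3 - 36*a^2 - 37*a - 6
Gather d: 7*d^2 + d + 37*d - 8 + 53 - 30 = 7*d^2 + 38*d + 15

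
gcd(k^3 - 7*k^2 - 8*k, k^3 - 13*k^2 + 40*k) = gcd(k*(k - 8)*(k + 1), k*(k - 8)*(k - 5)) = k^2 - 8*k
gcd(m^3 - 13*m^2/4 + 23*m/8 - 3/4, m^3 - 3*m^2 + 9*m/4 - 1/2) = m^2 - 5*m/2 + 1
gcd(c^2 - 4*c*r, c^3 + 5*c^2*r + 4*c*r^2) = c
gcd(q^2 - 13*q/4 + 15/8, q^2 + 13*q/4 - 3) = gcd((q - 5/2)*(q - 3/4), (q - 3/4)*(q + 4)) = q - 3/4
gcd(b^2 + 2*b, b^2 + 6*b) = b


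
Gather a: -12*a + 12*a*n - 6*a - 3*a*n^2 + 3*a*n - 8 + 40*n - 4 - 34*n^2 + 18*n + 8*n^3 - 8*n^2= a*(-3*n^2 + 15*n - 18) + 8*n^3 - 42*n^2 + 58*n - 12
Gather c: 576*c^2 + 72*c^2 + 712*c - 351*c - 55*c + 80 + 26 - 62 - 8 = 648*c^2 + 306*c + 36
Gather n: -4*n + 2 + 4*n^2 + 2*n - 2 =4*n^2 - 2*n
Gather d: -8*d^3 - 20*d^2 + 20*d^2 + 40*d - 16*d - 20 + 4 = -8*d^3 + 24*d - 16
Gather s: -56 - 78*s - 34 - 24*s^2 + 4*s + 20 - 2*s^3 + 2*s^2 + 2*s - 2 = -2*s^3 - 22*s^2 - 72*s - 72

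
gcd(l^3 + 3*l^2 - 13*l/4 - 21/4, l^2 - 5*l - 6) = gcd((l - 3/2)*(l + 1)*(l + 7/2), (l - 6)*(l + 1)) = l + 1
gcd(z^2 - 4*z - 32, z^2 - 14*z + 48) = z - 8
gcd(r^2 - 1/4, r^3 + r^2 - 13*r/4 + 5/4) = r - 1/2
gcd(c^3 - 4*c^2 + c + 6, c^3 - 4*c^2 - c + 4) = c + 1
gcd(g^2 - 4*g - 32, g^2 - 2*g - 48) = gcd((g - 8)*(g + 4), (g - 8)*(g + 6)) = g - 8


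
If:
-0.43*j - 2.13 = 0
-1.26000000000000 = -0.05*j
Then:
No Solution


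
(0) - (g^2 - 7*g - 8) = -g^2 + 7*g + 8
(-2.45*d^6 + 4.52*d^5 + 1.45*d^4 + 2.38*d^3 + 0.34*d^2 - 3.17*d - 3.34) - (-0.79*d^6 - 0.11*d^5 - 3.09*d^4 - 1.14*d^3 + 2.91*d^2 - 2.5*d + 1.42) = -1.66*d^6 + 4.63*d^5 + 4.54*d^4 + 3.52*d^3 - 2.57*d^2 - 0.67*d - 4.76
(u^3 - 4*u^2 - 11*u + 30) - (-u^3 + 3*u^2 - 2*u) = 2*u^3 - 7*u^2 - 9*u + 30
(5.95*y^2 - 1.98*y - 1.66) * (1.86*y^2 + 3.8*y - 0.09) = 11.067*y^4 + 18.9272*y^3 - 11.1471*y^2 - 6.1298*y + 0.1494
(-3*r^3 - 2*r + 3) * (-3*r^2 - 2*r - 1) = 9*r^5 + 6*r^4 + 9*r^3 - 5*r^2 - 4*r - 3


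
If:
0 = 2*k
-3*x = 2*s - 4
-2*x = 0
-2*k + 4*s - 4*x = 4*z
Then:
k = 0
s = 2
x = 0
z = 2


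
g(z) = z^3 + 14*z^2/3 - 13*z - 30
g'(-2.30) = -18.60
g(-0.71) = -18.78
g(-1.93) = 5.28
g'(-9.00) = 146.00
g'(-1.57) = -20.26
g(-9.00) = -264.00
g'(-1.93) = -19.84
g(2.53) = -16.82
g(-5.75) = 8.93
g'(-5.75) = 32.52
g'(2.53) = 29.82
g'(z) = 3*z^2 + 28*z/3 - 13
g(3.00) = 0.00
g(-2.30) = 12.42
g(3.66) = 33.96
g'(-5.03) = 15.96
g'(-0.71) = -18.11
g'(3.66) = 61.35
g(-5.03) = 26.20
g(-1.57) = -1.96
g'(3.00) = 42.00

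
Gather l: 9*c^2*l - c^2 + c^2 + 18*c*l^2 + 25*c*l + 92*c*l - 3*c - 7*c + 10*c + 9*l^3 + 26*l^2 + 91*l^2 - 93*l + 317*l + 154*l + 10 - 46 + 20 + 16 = 9*l^3 + l^2*(18*c + 117) + l*(9*c^2 + 117*c + 378)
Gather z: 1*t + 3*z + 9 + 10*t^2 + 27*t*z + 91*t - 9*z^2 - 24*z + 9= 10*t^2 + 92*t - 9*z^2 + z*(27*t - 21) + 18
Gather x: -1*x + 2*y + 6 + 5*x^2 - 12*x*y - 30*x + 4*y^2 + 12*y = 5*x^2 + x*(-12*y - 31) + 4*y^2 + 14*y + 6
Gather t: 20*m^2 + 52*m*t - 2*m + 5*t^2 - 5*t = 20*m^2 - 2*m + 5*t^2 + t*(52*m - 5)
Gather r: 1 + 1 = 2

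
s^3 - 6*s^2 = s^2*(s - 6)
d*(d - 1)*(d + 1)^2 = d^4 + d^3 - d^2 - d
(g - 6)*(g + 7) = g^2 + g - 42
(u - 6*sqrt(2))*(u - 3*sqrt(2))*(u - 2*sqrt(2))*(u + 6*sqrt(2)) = u^4 - 5*sqrt(2)*u^3 - 60*u^2 + 360*sqrt(2)*u - 864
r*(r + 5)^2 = r^3 + 10*r^2 + 25*r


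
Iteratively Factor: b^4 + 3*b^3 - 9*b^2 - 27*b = (b + 3)*(b^3 - 9*b) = (b - 3)*(b + 3)*(b^2 + 3*b) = b*(b - 3)*(b + 3)*(b + 3)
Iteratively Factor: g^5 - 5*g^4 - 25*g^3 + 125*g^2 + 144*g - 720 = (g + 3)*(g^4 - 8*g^3 - g^2 + 128*g - 240) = (g - 4)*(g + 3)*(g^3 - 4*g^2 - 17*g + 60) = (g - 5)*(g - 4)*(g + 3)*(g^2 + g - 12) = (g - 5)*(g - 4)*(g + 3)*(g + 4)*(g - 3)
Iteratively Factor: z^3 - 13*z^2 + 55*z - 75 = (z - 5)*(z^2 - 8*z + 15) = (z - 5)*(z - 3)*(z - 5)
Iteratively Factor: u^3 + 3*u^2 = (u)*(u^2 + 3*u) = u*(u + 3)*(u)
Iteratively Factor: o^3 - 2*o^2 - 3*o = (o - 3)*(o^2 + o) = o*(o - 3)*(o + 1)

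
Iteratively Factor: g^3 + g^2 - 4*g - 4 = (g + 2)*(g^2 - g - 2) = (g - 2)*(g + 2)*(g + 1)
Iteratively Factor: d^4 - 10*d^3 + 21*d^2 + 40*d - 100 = (d - 5)*(d^3 - 5*d^2 - 4*d + 20) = (d - 5)*(d - 2)*(d^2 - 3*d - 10) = (d - 5)*(d - 2)*(d + 2)*(d - 5)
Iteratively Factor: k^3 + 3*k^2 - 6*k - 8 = (k - 2)*(k^2 + 5*k + 4) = (k - 2)*(k + 4)*(k + 1)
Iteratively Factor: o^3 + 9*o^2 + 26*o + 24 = (o + 4)*(o^2 + 5*o + 6) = (o + 3)*(o + 4)*(o + 2)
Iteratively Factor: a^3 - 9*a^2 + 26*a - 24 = (a - 3)*(a^2 - 6*a + 8) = (a - 3)*(a - 2)*(a - 4)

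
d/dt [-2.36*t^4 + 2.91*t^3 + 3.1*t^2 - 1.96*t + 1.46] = -9.44*t^3 + 8.73*t^2 + 6.2*t - 1.96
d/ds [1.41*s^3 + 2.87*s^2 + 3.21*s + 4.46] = 4.23*s^2 + 5.74*s + 3.21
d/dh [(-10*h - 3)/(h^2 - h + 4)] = (-10*h^2 + 10*h + (2*h - 1)*(10*h + 3) - 40)/(h^2 - h + 4)^2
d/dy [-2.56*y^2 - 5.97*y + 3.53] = -5.12*y - 5.97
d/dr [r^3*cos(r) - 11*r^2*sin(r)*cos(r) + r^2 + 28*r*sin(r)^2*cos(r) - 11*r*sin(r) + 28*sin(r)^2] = -r^3*sin(r) + 3*r^2*cos(r) - 11*r^2*cos(2*r) - 7*r*sin(r) - 11*r*sin(2*r) + 21*r*sin(3*r) - 11*r*cos(r) + 2*r - 11*sin(r) + 28*sin(2*r) + 7*cos(r) - 7*cos(3*r)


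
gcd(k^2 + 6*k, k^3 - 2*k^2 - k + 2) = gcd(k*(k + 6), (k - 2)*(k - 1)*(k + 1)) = 1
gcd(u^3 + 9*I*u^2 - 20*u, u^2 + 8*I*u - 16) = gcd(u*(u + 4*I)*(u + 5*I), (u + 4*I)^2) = u + 4*I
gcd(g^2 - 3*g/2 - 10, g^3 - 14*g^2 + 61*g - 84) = g - 4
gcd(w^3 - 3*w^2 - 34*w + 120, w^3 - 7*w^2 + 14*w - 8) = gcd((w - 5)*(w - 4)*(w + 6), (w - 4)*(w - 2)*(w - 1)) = w - 4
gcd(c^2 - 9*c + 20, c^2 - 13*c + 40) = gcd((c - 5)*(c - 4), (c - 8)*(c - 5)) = c - 5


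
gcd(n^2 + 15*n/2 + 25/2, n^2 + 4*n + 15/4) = n + 5/2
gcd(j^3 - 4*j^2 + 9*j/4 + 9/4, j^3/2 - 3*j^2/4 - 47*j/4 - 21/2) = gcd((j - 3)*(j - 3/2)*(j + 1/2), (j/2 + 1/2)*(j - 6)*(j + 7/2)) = 1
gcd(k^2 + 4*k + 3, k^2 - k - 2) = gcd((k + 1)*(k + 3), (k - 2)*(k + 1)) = k + 1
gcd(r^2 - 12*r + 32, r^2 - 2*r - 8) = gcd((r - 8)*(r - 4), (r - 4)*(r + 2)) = r - 4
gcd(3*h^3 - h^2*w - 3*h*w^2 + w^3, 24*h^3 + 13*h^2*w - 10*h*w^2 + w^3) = -3*h^2 - 2*h*w + w^2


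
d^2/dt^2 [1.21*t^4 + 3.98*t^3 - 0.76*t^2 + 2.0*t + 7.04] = 14.52*t^2 + 23.88*t - 1.52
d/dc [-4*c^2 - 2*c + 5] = -8*c - 2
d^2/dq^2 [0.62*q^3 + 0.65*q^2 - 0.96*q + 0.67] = 3.72*q + 1.3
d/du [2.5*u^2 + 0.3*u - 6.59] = 5.0*u + 0.3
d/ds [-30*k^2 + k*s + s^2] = k + 2*s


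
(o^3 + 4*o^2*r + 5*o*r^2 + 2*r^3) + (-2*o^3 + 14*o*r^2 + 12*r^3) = -o^3 + 4*o^2*r + 19*o*r^2 + 14*r^3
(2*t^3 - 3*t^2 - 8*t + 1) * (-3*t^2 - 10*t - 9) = -6*t^5 - 11*t^4 + 36*t^3 + 104*t^2 + 62*t - 9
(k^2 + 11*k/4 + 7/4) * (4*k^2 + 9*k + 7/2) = 4*k^4 + 20*k^3 + 141*k^2/4 + 203*k/8 + 49/8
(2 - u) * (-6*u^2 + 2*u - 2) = 6*u^3 - 14*u^2 + 6*u - 4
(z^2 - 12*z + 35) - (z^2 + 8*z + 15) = 20 - 20*z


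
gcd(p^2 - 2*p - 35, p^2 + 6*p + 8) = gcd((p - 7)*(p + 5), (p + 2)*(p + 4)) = 1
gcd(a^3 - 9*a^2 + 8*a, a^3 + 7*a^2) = a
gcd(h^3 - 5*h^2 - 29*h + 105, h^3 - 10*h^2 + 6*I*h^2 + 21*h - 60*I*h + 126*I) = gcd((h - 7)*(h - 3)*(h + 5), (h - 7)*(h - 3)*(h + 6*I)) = h^2 - 10*h + 21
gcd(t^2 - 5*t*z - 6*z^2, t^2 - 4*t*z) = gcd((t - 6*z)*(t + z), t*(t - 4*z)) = 1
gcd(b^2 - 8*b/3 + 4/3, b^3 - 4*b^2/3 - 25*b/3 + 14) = b - 2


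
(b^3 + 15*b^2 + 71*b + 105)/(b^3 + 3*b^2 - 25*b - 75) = (b + 7)/(b - 5)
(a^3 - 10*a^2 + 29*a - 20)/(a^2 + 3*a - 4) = (a^2 - 9*a + 20)/(a + 4)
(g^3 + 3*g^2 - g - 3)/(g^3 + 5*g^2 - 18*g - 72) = (g^2 - 1)/(g^2 + 2*g - 24)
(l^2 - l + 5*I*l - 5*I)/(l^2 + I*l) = (l^2 - l + 5*I*l - 5*I)/(l*(l + I))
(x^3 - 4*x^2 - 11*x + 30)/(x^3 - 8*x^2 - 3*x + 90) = (x - 2)/(x - 6)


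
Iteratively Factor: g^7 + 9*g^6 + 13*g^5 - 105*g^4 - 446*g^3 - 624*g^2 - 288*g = (g + 3)*(g^6 + 6*g^5 - 5*g^4 - 90*g^3 - 176*g^2 - 96*g) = (g + 3)*(g + 4)*(g^5 + 2*g^4 - 13*g^3 - 38*g^2 - 24*g) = (g + 2)*(g + 3)*(g + 4)*(g^4 - 13*g^2 - 12*g) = (g + 2)*(g + 3)^2*(g + 4)*(g^3 - 3*g^2 - 4*g) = (g - 4)*(g + 2)*(g + 3)^2*(g + 4)*(g^2 + g) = (g - 4)*(g + 1)*(g + 2)*(g + 3)^2*(g + 4)*(g)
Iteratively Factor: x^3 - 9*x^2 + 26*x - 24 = (x - 2)*(x^2 - 7*x + 12) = (x - 4)*(x - 2)*(x - 3)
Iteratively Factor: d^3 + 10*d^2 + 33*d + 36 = (d + 4)*(d^2 + 6*d + 9) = (d + 3)*(d + 4)*(d + 3)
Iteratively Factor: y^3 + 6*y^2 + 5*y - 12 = (y + 4)*(y^2 + 2*y - 3) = (y + 3)*(y + 4)*(y - 1)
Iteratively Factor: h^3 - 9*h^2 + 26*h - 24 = (h - 2)*(h^2 - 7*h + 12) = (h - 3)*(h - 2)*(h - 4)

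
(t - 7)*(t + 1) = t^2 - 6*t - 7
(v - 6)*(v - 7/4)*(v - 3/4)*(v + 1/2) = v^4 - 8*v^3 + 193*v^2/16 + 9*v/32 - 63/16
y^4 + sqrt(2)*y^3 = y^3*(y + sqrt(2))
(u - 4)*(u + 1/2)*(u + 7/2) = u^3 - 57*u/4 - 7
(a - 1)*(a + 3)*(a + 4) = a^3 + 6*a^2 + 5*a - 12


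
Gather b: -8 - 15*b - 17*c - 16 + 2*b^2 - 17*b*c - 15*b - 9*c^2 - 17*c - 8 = 2*b^2 + b*(-17*c - 30) - 9*c^2 - 34*c - 32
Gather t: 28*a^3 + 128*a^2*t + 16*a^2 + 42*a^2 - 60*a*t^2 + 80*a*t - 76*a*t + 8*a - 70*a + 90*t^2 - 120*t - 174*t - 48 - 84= 28*a^3 + 58*a^2 - 62*a + t^2*(90 - 60*a) + t*(128*a^2 + 4*a - 294) - 132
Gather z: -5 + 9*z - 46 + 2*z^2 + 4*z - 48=2*z^2 + 13*z - 99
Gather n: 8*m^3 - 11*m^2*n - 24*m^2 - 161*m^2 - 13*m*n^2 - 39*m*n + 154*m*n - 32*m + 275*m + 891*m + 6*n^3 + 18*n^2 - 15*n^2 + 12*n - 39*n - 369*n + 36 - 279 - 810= 8*m^3 - 185*m^2 + 1134*m + 6*n^3 + n^2*(3 - 13*m) + n*(-11*m^2 + 115*m - 396) - 1053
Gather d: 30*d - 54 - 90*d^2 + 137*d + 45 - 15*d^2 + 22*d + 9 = -105*d^2 + 189*d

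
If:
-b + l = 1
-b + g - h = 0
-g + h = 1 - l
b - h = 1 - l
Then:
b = l - 1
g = 3*l - 3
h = 2*l - 2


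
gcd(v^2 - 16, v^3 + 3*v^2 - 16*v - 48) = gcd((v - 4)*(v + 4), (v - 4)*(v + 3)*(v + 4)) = v^2 - 16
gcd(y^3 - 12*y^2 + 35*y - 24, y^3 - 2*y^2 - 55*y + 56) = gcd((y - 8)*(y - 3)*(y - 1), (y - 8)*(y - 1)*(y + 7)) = y^2 - 9*y + 8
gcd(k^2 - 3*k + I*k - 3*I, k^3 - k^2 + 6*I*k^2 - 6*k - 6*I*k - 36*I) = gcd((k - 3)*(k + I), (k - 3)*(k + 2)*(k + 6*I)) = k - 3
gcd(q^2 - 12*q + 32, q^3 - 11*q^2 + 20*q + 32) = q^2 - 12*q + 32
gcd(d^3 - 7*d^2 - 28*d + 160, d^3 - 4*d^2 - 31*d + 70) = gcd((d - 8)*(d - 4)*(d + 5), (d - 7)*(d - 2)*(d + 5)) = d + 5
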